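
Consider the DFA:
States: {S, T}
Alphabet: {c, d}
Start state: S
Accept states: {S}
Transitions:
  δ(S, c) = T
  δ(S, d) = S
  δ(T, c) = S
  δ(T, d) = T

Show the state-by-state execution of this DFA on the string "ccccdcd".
read 'c': S → T
  read 'c': T → S
  read 'c': S → T
  read 'c': T → S
  read 'd': S → S
  read 'c': S → T
  read 'd': T → T
S -> T -> S -> T -> S -> S -> T -> T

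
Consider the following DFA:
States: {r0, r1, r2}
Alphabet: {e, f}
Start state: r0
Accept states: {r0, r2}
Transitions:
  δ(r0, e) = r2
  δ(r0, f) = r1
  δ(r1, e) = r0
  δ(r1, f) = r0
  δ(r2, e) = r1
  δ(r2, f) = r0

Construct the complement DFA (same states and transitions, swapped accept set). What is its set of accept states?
Complement accept states = All states \ Original accept states
= {r0, r1, r2} \ {r0, r2}
{r1}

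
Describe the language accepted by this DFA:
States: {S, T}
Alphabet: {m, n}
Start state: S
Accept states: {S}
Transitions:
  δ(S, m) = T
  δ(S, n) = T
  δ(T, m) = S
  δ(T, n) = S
Testing a few strings:
  'nm' → accept
  'n' → reject
  'mm' → accept
  'm' → reject
State roles: S=even length so far; T=odd length so far
All strings over {m,n} of even length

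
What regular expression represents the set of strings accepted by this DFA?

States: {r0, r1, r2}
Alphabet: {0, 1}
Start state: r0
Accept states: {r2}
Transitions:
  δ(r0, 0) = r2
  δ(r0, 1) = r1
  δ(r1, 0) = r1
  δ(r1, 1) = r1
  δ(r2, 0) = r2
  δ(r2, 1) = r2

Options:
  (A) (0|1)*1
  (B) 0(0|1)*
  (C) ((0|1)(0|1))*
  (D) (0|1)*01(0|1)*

Check each option against the DFA on short strings; one disagreement eliminates an option:
  (A) (0|1)*1: on '0' the DFA goes r0 → r2 and accepts (r2 ∈ Accept), but the regex does not match it → eliminate
  (B) 0(0|1)*: agrees with the DFA on every string of length ≤ 6
  (C) ((0|1)(0|1))*: on ε the DFA stays in r0 and rejects (r0 ∉ Accept), but the regex matches it → eliminate
  (D) (0|1)*01(0|1)*: on '0' the DFA goes r0 → r2 and accepts (r2 ∈ Accept), but the regex does not match it → eliminate
Only (B) is consistent with the DFA.
(B) 0(0|1)*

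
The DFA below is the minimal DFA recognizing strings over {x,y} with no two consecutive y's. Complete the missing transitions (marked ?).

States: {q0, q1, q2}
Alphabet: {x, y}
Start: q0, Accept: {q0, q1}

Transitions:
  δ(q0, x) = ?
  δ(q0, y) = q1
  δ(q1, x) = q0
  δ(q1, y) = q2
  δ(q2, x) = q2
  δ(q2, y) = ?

From the language and accept set, identify what each state tracks — q0: last symbol not y (ok); q1: last symbol y (ok); q2: saw yy (dead).
Each missing δ(q, a) is the state matching the new tracked value after reading a.
δ(q0, x) = q0; δ(q2, y) = q2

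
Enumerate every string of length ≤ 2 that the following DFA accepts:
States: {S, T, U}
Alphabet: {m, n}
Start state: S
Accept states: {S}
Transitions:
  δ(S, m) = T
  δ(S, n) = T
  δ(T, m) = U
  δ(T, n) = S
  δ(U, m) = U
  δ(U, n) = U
ε, mn, nn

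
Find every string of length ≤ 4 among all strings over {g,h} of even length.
ε, gg, gh, hg, hh, gggg, gggh, gghg, gghh, ghgg, ghgh, ghhg, ghhh, hggg, hggh, hghg, hghh, hhgg, hhgh, hhhg, hhhh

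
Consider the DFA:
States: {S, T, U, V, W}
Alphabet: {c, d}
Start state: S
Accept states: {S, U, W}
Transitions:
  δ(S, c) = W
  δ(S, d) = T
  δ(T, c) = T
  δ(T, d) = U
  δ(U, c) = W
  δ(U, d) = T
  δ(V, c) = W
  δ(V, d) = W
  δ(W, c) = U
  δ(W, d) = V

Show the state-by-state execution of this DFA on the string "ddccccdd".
read 'd': S → T
  read 'd': T → U
  read 'c': U → W
  read 'c': W → U
  read 'c': U → W
  read 'c': W → U
  read 'd': U → T
  read 'd': T → U
S -> T -> U -> W -> U -> W -> U -> T -> U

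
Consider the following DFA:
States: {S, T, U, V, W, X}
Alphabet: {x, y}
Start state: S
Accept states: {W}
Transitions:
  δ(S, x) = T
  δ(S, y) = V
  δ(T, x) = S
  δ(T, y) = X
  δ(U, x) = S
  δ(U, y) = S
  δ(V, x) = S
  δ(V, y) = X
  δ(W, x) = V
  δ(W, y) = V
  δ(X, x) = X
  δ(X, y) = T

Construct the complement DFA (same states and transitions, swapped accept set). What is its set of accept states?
Complement accept states = All states \ Original accept states
= {S, T, U, V, W, X} \ {W}
{S, T, U, V, X}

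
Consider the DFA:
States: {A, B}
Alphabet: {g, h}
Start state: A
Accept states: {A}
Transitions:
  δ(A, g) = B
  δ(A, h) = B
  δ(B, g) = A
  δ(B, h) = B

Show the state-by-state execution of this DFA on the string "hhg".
read 'h': A → B
  read 'h': B → B
  read 'g': B → A
A -> B -> B -> A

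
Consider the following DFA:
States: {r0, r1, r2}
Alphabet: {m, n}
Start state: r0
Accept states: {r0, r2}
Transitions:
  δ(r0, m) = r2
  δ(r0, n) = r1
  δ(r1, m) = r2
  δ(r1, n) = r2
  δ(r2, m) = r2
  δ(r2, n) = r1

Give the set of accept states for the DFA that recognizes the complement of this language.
Complement accept states = All states \ Original accept states
= {r0, r1, r2} \ {r0, r2}
{r1}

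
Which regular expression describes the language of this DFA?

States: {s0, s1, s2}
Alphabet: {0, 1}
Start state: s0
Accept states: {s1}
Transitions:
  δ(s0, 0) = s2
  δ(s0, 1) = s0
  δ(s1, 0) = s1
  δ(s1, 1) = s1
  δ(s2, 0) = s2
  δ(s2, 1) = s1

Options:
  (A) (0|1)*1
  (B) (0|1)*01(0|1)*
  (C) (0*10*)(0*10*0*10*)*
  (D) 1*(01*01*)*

Check each option against the DFA on short strings; one disagreement eliminates an option:
  (A) (0|1)*1: on '1' the DFA goes s0 → s0 and rejects (s0 ∉ Accept), but the regex matches it → eliminate
  (B) (0|1)*01(0|1)*: agrees with the DFA on every string of length ≤ 6
  (C) (0*10*)(0*10*0*10*)*: on '1' the DFA goes s0 → s0 and rejects (s0 ∉ Accept), but the regex matches it → eliminate
  (D) 1*(01*01*)*: on ε the DFA stays in s0 and rejects (s0 ∉ Accept), but the regex matches it → eliminate
Only (B) is consistent with the DFA.
(B) (0|1)*01(0|1)*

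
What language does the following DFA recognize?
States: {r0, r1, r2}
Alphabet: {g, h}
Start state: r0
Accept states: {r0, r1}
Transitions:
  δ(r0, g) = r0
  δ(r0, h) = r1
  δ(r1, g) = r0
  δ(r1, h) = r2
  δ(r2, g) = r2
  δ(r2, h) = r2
Testing a few strings:
  'hh' → reject
  'hhhg' → reject
  'ggh' → accept
  'hghh' → reject
State roles: r0=last symbol not h (ok); r1=last symbol h (ok); r2=saw hh (dead)
All strings over {g,h} with no two consecutive h's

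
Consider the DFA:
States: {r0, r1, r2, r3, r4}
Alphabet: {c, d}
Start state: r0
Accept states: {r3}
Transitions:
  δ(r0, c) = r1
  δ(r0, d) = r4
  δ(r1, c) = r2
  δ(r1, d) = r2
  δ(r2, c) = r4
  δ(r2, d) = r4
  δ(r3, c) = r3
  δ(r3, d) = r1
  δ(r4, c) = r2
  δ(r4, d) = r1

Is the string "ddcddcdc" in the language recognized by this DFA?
Processing string "ddcddcdc":
  r0 --d--> r4
  r4 --d--> r1
  r1 --c--> r2
  r2 --d--> r4
  r4 --d--> r1
  r1 --c--> r2
  r2 --d--> r4
  r4 --c--> r2
Final state: r2
Accept states: {r3}
No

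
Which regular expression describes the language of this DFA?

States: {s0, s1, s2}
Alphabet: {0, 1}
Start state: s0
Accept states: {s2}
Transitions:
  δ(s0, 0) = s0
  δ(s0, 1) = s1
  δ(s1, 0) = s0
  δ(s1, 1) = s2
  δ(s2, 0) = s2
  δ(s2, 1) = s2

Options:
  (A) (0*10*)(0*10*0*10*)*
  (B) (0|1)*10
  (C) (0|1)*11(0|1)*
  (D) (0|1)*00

Check each option against the DFA on short strings; one disagreement eliminates an option:
  (A) (0*10*)(0*10*0*10*)*: on '1' the DFA goes s0 → s1 and rejects (s1 ∉ Accept), but the regex matches it → eliminate
  (B) (0|1)*10: on '10' the DFA goes s0 → s1 → s0 and rejects (s0 ∉ Accept), but the regex matches it → eliminate
  (C) (0|1)*11(0|1)*: agrees with the DFA on every string of length ≤ 6
  (D) (0|1)*00: on '00' the DFA goes s0 → s0 → s0 and rejects (s0 ∉ Accept), but the regex matches it → eliminate
Only (C) is consistent with the DFA.
(C) (0|1)*11(0|1)*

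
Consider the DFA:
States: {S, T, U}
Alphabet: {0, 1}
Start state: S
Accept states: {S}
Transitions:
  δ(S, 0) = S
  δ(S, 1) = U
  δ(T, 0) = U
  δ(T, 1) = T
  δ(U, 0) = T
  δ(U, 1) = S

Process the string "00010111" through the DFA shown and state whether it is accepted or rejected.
Processing string "00010111":
  S --0--> S
  S --0--> S
  S --0--> S
  S --1--> U
  U --0--> T
  T --1--> T
  T --1--> T
  T --1--> T
Final state: T
Accept states: {S}
No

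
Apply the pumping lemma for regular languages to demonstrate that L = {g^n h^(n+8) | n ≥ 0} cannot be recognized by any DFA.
Assume L is regular with pumping length p. Idea: pumping the g-block breaks the fixed offset of 8.
Choose s = g^p h^(p+8) ∈ L. By the pumping lemma, s = xyz with |xy| ≤ p, |y| > 0, so y = g^k with k ≥ 1. Then xy²z = g^(p+k) h^(p+8). For this to be in L we would need p+8 = (p+k)+8, i.e. k = 0, contradicting k ≥ 1. So xy²z ∉ L.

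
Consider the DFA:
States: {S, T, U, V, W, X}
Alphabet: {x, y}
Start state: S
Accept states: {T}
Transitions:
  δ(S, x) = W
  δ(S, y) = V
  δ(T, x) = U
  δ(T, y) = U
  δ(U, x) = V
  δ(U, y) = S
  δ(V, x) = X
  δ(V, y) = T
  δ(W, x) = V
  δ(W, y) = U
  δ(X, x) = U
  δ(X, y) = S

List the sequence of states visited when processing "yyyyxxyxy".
read 'y': S → V
  read 'y': V → T
  read 'y': T → U
  read 'y': U → S
  read 'x': S → W
  read 'x': W → V
  read 'y': V → T
  read 'x': T → U
  read 'y': U → S
S -> V -> T -> U -> S -> W -> V -> T -> U -> S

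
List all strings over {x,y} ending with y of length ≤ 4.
y, xy, yy, xxy, xyy, yxy, yyy, xxxy, xxyy, xyxy, xyyy, yxxy, yxyy, yyxy, yyyy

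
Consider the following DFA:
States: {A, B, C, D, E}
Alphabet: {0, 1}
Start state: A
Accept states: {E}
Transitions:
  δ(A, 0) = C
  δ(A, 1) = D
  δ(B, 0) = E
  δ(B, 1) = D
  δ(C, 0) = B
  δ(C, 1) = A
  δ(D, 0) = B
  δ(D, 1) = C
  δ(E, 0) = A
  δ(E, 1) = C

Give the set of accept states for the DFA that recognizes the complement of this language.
Complement accept states = All states \ Original accept states
= {A, B, C, D, E} \ {E}
{A, B, C, D}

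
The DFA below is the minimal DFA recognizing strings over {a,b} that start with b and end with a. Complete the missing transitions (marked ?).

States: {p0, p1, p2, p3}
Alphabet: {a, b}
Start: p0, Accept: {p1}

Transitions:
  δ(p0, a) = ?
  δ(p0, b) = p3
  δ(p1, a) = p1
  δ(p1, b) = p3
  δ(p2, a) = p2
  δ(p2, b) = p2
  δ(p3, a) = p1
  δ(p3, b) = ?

From the language and accept set, identify what each state tracks — p0: no input read; p1: started with b, last symbol a; p2: started with a (dead); p3: started with b, last symbol b.
Each missing δ(q, a) is the state matching the new tracked value after reading a.
δ(p0, a) = p2; δ(p3, b) = p3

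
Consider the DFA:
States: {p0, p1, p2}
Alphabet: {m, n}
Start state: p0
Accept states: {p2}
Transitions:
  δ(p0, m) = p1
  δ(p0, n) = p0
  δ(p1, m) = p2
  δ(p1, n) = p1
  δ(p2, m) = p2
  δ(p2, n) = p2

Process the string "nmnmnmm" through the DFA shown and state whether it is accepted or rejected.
Processing string "nmnmnmm":
  p0 --n--> p0
  p0 --m--> p1
  p1 --n--> p1
  p1 --m--> p2
  p2 --n--> p2
  p2 --m--> p2
  p2 --m--> p2
Final state: p2
Accept states: {p2}
Yes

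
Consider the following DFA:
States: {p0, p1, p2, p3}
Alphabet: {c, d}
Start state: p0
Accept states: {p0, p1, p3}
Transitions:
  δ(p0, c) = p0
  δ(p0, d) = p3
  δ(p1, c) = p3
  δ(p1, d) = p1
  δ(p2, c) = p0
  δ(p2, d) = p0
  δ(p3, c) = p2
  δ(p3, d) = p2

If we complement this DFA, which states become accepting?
Complement accept states = All states \ Original accept states
= {p0, p1, p2, p3} \ {p0, p1, p3}
{p2}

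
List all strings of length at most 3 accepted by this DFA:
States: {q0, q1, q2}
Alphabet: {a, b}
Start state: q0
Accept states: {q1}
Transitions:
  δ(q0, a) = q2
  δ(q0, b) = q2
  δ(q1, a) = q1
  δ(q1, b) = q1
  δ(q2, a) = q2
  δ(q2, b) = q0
None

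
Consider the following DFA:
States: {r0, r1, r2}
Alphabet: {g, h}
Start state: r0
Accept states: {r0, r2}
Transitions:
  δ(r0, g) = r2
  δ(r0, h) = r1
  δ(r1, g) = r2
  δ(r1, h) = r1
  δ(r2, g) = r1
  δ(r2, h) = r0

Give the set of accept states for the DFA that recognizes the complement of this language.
Complement accept states = All states \ Original accept states
= {r0, r1, r2} \ {r0, r2}
{r1}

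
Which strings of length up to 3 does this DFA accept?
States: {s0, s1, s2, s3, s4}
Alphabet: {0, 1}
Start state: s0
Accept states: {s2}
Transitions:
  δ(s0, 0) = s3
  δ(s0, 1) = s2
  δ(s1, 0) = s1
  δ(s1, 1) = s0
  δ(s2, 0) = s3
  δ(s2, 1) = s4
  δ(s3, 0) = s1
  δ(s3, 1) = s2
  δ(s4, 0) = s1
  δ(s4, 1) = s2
1, 01, 101, 111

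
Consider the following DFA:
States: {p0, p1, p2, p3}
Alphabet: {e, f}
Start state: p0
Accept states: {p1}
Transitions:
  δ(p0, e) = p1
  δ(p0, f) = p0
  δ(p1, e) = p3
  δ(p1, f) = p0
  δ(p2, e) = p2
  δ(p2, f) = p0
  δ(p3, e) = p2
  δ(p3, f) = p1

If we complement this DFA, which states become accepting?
Complement accept states = All states \ Original accept states
= {p0, p1, p2, p3} \ {p1}
{p0, p2, p3}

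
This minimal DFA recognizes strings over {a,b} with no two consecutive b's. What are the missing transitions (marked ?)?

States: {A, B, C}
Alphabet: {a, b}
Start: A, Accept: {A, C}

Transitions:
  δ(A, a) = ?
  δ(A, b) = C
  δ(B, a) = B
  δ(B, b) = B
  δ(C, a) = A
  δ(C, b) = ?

From the language and accept set, identify what each state tracks — A: last symbol not b (ok); B: saw bb (dead); C: last symbol b (ok).
Each missing δ(q, a) is the state matching the new tracked value after reading a.
δ(A, a) = A; δ(C, b) = B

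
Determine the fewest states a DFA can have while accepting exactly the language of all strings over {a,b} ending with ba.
By Myhill–Nerode, count the distinguishable equivalence classes: 3 classes — one per longest suffix of the input that is a prefix of 'ba' (lengths 0 through 2); only the length-2 class is accepting.
3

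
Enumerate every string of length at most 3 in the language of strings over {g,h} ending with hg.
hg, ghg, hhg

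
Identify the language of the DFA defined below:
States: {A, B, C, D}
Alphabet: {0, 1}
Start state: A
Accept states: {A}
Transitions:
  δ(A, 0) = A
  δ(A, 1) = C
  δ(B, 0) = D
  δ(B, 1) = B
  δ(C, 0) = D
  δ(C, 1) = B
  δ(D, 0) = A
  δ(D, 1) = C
Testing a few strings:
  '1101' → reject
  '00' → accept
  '101' → reject
  '10' → reject
State roles: A=value ≡ 0 (mod 4); B=value ≡ 3 (mod 4); C=value ≡ 1 (mod 4); D=value ≡ 2 (mod 4)
All binary strings representing a multiple of 4 (read in base 2; leading zeros allowed and ε counts as 0)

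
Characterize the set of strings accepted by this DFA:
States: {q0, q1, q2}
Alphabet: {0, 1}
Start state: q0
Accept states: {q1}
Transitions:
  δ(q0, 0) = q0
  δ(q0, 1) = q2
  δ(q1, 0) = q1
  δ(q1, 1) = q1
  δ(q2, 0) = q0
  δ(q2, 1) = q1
Testing a few strings:
  '00' → reject
  '11' → accept
  '0110' → accept
  '0' → reject
State roles: q0=no progress toward 11; q1=substring 11 seen; q2=one trailing 1
All binary strings containing the substring 11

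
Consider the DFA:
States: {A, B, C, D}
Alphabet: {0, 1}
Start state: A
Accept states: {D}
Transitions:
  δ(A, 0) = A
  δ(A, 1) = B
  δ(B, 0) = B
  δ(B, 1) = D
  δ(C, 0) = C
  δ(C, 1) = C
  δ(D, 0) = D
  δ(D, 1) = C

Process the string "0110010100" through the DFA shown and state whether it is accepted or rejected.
Processing string "0110010100":
  A --0--> A
  A --1--> B
  B --1--> D
  D --0--> D
  D --0--> D
  D --1--> C
  C --0--> C
  C --1--> C
  C --0--> C
  C --0--> C
Final state: C
Accept states: {D}
No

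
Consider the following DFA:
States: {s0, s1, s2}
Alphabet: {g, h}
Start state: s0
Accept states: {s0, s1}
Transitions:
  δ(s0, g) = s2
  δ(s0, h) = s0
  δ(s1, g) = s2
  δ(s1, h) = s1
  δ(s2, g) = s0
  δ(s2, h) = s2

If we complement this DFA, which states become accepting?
Complement accept states = All states \ Original accept states
= {s0, s1, s2} \ {s0, s1}
{s2}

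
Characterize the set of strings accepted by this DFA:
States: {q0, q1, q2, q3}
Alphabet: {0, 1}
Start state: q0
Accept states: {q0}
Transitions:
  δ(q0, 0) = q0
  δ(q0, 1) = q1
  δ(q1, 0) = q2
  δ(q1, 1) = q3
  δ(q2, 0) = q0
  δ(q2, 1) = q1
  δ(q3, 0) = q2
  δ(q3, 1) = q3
Testing a few strings:
  '0' → accept
  '0100' → accept
  '1101' → reject
  '1011' → reject
State roles: q0=value ≡ 0 (mod 4); q1=value ≡ 1 (mod 4); q2=value ≡ 2 (mod 4); q3=value ≡ 3 (mod 4)
All binary strings representing a multiple of 4 (read in base 2; leading zeros allowed and ε counts as 0)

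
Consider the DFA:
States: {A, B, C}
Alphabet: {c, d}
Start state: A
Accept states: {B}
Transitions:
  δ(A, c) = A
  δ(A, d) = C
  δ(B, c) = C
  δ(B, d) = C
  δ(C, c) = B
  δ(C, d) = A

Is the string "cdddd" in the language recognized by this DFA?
Processing string "cdddd":
  A --c--> A
  A --d--> C
  C --d--> A
  A --d--> C
  C --d--> A
Final state: A
Accept states: {B}
No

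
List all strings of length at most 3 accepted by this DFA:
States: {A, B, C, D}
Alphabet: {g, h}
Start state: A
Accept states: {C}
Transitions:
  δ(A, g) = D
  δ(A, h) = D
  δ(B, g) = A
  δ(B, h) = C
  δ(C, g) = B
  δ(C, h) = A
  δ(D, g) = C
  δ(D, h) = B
gg, hg, ghh, hhh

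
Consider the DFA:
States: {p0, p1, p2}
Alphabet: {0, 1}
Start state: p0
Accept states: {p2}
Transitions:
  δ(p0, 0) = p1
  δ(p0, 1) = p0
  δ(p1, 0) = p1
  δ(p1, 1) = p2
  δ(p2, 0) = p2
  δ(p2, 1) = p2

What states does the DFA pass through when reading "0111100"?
read '0': p0 → p1
  read '1': p1 → p2
  read '1': p2 → p2
  read '1': p2 → p2
  read '1': p2 → p2
  read '0': p2 → p2
  read '0': p2 → p2
p0 -> p1 -> p2 -> p2 -> p2 -> p2 -> p2 -> p2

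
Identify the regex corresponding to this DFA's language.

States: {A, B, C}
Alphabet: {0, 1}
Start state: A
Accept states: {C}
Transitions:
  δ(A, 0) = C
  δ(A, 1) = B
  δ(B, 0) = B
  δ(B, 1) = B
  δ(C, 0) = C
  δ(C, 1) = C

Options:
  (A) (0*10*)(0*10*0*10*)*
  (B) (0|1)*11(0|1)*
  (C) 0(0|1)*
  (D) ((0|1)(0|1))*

Check each option against the DFA on short strings; one disagreement eliminates an option:
  (A) (0*10*)(0*10*0*10*)*: on '0' the DFA goes A → C and accepts (C ∈ Accept), but the regex does not match it → eliminate
  (B) (0|1)*11(0|1)*: on '0' the DFA goes A → C and accepts (C ∈ Accept), but the regex does not match it → eliminate
  (C) 0(0|1)*: agrees with the DFA on every string of length ≤ 6
  (D) ((0|1)(0|1))*: on ε the DFA stays in A and rejects (A ∉ Accept), but the regex matches it → eliminate
Only (C) is consistent with the DFA.
(C) 0(0|1)*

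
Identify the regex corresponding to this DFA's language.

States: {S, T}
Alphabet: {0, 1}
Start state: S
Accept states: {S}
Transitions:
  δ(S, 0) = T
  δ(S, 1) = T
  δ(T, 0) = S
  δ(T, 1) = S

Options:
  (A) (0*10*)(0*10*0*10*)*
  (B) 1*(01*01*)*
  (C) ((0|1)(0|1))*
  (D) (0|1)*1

Check each option against the DFA on short strings; one disagreement eliminates an option:
  (A) (0*10*)(0*10*0*10*)*: on ε the DFA stays in S and accepts (S ∈ Accept), but the regex does not match it → eliminate
  (B) 1*(01*01*)*: on '1' the DFA goes S → T and rejects (T ∉ Accept), but the regex matches it → eliminate
  (C) ((0|1)(0|1))*: agrees with the DFA on every string of length ≤ 6
  (D) (0|1)*1: on ε the DFA stays in S and accepts (S ∈ Accept), but the regex does not match it → eliminate
Only (C) is consistent with the DFA.
(C) ((0|1)(0|1))*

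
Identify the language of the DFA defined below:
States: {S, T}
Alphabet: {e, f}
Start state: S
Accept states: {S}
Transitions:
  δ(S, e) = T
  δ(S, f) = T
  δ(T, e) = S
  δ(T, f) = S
Testing a few strings:
  'efe' → reject
  'e' → reject
  'fe' → accept
  'f' → reject
State roles: S=even length so far; T=odd length so far
All strings over {e,f} of even length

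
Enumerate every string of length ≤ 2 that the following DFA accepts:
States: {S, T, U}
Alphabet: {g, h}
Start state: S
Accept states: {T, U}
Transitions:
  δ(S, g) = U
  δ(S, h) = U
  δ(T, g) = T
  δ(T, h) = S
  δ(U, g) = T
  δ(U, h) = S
g, h, gg, hg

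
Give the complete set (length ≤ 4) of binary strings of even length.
ε, 00, 01, 10, 11, 0000, 0001, 0010, 0011, 0100, 0101, 0110, 0111, 1000, 1001, 1010, 1011, 1100, 1101, 1110, 1111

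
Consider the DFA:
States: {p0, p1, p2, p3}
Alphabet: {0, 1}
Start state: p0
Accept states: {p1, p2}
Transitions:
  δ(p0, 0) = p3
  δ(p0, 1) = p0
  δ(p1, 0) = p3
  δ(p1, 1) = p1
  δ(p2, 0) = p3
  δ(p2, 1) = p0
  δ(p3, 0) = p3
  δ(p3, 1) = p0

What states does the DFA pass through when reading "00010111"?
read '0': p0 → p3
  read '0': p3 → p3
  read '0': p3 → p3
  read '1': p3 → p0
  read '0': p0 → p3
  read '1': p3 → p0
  read '1': p0 → p0
  read '1': p0 → p0
p0 -> p3 -> p3 -> p3 -> p0 -> p3 -> p0 -> p0 -> p0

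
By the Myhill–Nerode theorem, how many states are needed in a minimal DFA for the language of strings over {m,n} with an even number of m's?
By Myhill–Nerode, count the distinguishable equivalence classes: two classes — parity of the count of m's.
2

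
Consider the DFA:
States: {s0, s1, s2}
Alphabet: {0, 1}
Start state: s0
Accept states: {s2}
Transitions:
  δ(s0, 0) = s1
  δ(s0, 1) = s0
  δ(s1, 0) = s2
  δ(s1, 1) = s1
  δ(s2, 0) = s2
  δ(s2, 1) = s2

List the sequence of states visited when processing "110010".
read '1': s0 → s0
  read '1': s0 → s0
  read '0': s0 → s1
  read '0': s1 → s2
  read '1': s2 → s2
  read '0': s2 → s2
s0 -> s0 -> s0 -> s1 -> s2 -> s2 -> s2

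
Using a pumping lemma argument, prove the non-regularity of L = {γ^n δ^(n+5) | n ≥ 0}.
Assume L is regular with pumping length p. Idea: pumping the γ-block breaks the fixed offset of 5.
Choose s = γ^p δ^(p+5) ∈ L. By the pumping lemma, s = xyz with |xy| ≤ p, |y| > 0, so y = γ^k with k ≥ 1. Then xy²z = γ^(p+k) δ^(p+5). For this to be in L we would need p+5 = (p+k)+5, i.e. k = 0, contradicting k ≥ 1. So xy²z ∉ L.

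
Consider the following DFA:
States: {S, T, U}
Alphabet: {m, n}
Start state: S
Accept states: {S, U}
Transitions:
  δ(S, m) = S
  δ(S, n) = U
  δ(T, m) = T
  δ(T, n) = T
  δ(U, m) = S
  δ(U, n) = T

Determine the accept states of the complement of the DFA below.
Complement accept states = All states \ Original accept states
= {S, T, U} \ {S, U}
{T}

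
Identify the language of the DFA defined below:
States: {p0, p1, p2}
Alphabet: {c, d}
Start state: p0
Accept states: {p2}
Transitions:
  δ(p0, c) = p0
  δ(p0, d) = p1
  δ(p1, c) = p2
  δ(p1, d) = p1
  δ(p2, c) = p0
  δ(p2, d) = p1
Testing a few strings:
  'dcc' → reject
  'c' → reject
  'ccd' → reject
  'd' → reject
State roles: p0=no suffix match; p1=one trailing d; p2=suffix is dc
All strings over {c,d} ending with dc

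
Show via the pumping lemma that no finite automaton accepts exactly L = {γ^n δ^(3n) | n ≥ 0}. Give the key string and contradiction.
Assume L is regular with pumping length p. Idea: pumping the γ-block breaks the 1:3 ratio.
Choose s = γ^p δ^(3p) (length 4p ≥ p). By the pumping lemma, s = xyz with |xy| ≤ p, |y| > 0, so y = γ^k with k ≥ 1. Then xy²z = γ^(p+k) δ^(3p). For this to be in L we would need 3p = 3(p+k), i.e. 3k = 0, contradicting k ≥ 1. So xy²z ∉ L.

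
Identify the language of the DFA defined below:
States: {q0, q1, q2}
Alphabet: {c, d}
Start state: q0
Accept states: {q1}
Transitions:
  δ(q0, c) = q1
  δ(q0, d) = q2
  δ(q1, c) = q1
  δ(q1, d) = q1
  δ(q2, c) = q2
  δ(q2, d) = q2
Testing a few strings:
  'd' → reject
  'cc' → accept
  'ccc' → accept
  'ddd' → reject
State roles: q0=no input read; q1=started with c; q2=started with d (dead)
All strings over {c,d} starting with c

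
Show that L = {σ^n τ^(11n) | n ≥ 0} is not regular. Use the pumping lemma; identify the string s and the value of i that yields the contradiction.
Assume L is regular with pumping length p. Idea: pumping the σ-block breaks the 1:11 ratio.
Choose s = σ^p τ^(11p) (length 12p ≥ p). By the pumping lemma, s = xyz with |xy| ≤ p, |y| > 0, so y = σ^k with k ≥ 1. Then xy²z = σ^(p+k) τ^(11p). For this to be in L we would need 11p = 11(p+k), i.e. 11k = 0, contradicting k ≥ 1. So xy²z ∉ L.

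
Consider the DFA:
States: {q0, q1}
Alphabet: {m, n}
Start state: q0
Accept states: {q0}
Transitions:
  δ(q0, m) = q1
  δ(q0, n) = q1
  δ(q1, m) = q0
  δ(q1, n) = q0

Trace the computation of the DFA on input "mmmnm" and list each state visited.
read 'm': q0 → q1
  read 'm': q1 → q0
  read 'm': q0 → q1
  read 'n': q1 → q0
  read 'm': q0 → q1
q0 -> q1 -> q0 -> q1 -> q0 -> q1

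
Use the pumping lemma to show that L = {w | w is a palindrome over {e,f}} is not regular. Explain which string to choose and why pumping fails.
Assume L is regular with pumping length p. Idea: pumping the leading e-block breaks the symmetry.
Choose s = e^p f e^p (a palindrome of length 2p+1 ≥ p). By the pumping lemma, s = xyz with |xy| ≤ p, |y| > 0, so y = e^k with k > 0 (xy lies entirely in the first e^p). Then xy²z = e^(p+k) f e^p, which is not a palindrome since p+k ≠ p.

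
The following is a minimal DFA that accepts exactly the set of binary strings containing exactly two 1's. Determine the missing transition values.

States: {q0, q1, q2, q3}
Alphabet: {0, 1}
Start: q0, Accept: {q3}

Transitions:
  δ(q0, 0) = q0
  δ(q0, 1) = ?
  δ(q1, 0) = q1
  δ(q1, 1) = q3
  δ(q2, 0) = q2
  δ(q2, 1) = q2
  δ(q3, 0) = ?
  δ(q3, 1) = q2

From the language and accept set, identify what each state tracks — q0: zero 1's; q1: one 1; q2: ≥ three 1's (dead); q3: two 1's.
Each missing δ(q, a) is the state matching the new tracked value after reading a.
δ(q0, 1) = q1; δ(q3, 0) = q3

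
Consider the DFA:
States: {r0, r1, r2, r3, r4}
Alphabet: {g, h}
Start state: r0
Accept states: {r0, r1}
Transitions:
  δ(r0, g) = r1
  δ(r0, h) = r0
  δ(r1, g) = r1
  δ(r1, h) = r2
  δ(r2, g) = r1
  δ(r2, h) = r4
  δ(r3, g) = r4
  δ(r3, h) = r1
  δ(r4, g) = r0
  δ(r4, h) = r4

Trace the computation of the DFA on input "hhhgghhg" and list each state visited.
read 'h': r0 → r0
  read 'h': r0 → r0
  read 'h': r0 → r0
  read 'g': r0 → r1
  read 'g': r1 → r1
  read 'h': r1 → r2
  read 'h': r2 → r4
  read 'g': r4 → r0
r0 -> r0 -> r0 -> r0 -> r1 -> r1 -> r2 -> r4 -> r0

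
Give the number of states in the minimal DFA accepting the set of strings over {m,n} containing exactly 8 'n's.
By Myhill–Nerode, count the distinguishable equivalence classes: 10 classes — having seen 0, 1, …, 8, or >8 copies of 'n'; the count-8 class is the only accepting one and >8 is dead.
10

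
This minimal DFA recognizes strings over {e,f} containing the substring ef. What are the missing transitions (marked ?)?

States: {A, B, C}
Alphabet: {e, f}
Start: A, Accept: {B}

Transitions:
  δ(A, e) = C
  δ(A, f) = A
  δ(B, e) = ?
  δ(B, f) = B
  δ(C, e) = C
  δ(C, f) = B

From the language and accept set, identify what each state tracks — A: no e seen yet; B: substring ef seen; C: seen a e, waiting for f.
Each missing δ(q, a) is the state matching the new tracked value after reading a.
δ(B, e) = B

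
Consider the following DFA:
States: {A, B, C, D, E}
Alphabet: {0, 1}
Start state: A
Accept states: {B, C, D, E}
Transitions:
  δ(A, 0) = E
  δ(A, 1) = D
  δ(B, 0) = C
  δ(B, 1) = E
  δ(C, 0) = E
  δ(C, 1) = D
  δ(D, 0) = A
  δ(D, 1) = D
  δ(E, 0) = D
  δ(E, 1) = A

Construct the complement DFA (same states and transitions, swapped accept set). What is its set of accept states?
Complement accept states = All states \ Original accept states
= {A, B, C, D, E} \ {B, C, D, E}
{A}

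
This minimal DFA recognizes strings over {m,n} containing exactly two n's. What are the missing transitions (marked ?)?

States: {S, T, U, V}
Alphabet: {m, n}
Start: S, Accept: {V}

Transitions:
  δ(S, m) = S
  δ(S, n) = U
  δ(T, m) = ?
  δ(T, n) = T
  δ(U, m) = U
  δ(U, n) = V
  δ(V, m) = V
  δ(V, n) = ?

From the language and accept set, identify what each state tracks — S: zero n's; T: ≥ three n's (dead); U: one n; V: two n's.
Each missing δ(q, a) is the state matching the new tracked value after reading a.
δ(T, m) = T; δ(V, n) = T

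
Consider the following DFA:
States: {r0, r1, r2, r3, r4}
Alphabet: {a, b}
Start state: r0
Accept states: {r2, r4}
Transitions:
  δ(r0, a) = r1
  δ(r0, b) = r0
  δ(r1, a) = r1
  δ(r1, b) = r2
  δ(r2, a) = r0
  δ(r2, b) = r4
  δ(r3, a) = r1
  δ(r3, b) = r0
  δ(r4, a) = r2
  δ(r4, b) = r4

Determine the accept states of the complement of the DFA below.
Complement accept states = All states \ Original accept states
= {r0, r1, r2, r3, r4} \ {r2, r4}
{r0, r1, r3}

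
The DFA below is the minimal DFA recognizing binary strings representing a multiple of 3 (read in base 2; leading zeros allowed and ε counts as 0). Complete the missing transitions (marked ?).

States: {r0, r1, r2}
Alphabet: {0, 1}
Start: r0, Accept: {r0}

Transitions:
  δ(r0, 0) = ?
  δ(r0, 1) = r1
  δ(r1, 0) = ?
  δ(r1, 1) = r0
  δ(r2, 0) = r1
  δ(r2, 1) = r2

From the language and accept set, identify what each state tracks — r0: value ≡ 0 (mod 3); r1: value ≡ 1 (mod 3); r2: value ≡ 2 (mod 3).
Each missing δ(q, a) is the state matching the new tracked value after reading a.
δ(r0, 0) = r0; δ(r1, 0) = r2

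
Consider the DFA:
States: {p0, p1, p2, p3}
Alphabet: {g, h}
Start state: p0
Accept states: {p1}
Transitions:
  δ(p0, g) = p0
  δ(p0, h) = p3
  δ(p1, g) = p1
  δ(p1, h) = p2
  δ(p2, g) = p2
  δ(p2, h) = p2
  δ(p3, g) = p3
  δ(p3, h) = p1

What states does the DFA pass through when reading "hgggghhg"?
read 'h': p0 → p3
  read 'g': p3 → p3
  read 'g': p3 → p3
  read 'g': p3 → p3
  read 'g': p3 → p3
  read 'h': p3 → p1
  read 'h': p1 → p2
  read 'g': p2 → p2
p0 -> p3 -> p3 -> p3 -> p3 -> p3 -> p1 -> p2 -> p2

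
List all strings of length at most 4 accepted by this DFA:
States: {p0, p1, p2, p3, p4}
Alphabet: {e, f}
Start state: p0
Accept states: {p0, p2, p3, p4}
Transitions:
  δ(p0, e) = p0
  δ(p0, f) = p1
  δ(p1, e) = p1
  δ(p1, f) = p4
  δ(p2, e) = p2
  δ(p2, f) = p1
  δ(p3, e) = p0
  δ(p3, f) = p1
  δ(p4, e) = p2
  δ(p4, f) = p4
ε, e, ee, ff, eee, eff, fef, ffe, fff, eeee, eeff, efef, effe, efff, feef, fefe, feff, ffee, fffe, ffff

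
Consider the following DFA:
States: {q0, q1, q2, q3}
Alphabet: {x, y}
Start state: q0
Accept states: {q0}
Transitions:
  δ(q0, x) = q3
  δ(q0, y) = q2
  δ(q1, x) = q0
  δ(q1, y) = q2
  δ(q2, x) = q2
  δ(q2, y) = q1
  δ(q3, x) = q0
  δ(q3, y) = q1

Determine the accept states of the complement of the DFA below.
Complement accept states = All states \ Original accept states
= {q0, q1, q2, q3} \ {q0}
{q1, q2, q3}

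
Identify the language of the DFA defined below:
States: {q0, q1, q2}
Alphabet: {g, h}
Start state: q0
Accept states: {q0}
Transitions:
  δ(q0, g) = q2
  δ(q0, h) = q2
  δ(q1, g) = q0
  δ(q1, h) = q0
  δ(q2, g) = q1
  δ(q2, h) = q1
Testing a few strings:
  'g' → reject
  'hhh' → accept
  'hhg' → accept
  'gh' → reject
State roles: q0=length ≡ 0 (mod 3); q1=length ≡ 2 (mod 3); q2=length ≡ 1 (mod 3)
All strings over {g,h} whose length is a multiple of 3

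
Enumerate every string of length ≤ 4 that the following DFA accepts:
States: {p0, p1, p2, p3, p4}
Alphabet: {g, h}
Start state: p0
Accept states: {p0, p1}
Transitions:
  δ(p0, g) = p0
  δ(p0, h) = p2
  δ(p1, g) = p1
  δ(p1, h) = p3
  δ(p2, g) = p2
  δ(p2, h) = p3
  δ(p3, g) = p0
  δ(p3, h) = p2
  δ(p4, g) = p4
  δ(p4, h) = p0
ε, g, gg, ggg, hhg, gggg, ghhg, hghg, hhgg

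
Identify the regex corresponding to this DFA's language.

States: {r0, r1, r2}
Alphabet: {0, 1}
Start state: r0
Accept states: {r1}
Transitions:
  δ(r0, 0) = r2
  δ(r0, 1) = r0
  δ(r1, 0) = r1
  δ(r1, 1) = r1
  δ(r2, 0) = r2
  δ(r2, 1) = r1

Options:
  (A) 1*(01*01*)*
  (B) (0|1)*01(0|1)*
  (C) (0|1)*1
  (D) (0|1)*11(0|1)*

Check each option against the DFA on short strings; one disagreement eliminates an option:
  (A) 1*(01*01*)*: on ε the DFA stays in r0 and rejects (r0 ∉ Accept), but the regex matches it → eliminate
  (B) (0|1)*01(0|1)*: agrees with the DFA on every string of length ≤ 6
  (C) (0|1)*1: on '1' the DFA goes r0 → r0 and rejects (r0 ∉ Accept), but the regex matches it → eliminate
  (D) (0|1)*11(0|1)*: on '01' the DFA goes r0 → r2 → r1 and accepts (r1 ∈ Accept), but the regex does not match it → eliminate
Only (B) is consistent with the DFA.
(B) (0|1)*01(0|1)*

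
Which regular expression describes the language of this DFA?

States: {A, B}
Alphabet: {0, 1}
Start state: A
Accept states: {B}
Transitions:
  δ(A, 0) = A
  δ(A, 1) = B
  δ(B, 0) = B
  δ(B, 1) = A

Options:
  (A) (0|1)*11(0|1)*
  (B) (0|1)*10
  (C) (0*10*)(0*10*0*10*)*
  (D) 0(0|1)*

Check each option against the DFA on short strings; one disagreement eliminates an option:
  (A) (0|1)*11(0|1)*: on '1' the DFA goes A → B and accepts (B ∈ Accept), but the regex does not match it → eliminate
  (B) (0|1)*10: on '1' the DFA goes A → B and accepts (B ∈ Accept), but the regex does not match it → eliminate
  (C) (0*10*)(0*10*0*10*)*: agrees with the DFA on every string of length ≤ 6
  (D) 0(0|1)*: on '0' the DFA goes A → A and rejects (A ∉ Accept), but the regex matches it → eliminate
Only (C) is consistent with the DFA.
(C) (0*10*)(0*10*0*10*)*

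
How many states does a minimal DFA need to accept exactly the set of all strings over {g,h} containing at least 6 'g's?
By Myhill–Nerode, count the distinguishable equivalence classes: 7 classes — having seen 0, 1, …, 5, or ≥6 copies of 'g'; any two classes i < j (j ≤ 6) are distinguished by the string g^(6−j), which takes class j to 6 copies (accepted) but leaves class i below 6 (rejected).
7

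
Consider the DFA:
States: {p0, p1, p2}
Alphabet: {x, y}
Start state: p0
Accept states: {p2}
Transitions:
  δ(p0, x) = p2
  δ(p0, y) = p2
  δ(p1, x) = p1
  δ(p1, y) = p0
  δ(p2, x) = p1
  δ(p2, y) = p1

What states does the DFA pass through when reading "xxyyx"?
read 'x': p0 → p2
  read 'x': p2 → p1
  read 'y': p1 → p0
  read 'y': p0 → p2
  read 'x': p2 → p1
p0 -> p2 -> p1 -> p0 -> p2 -> p1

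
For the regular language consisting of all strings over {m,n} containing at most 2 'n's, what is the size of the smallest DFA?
By Myhill–Nerode, count the distinguishable equivalence classes: 4 classes — having seen 0, 1, 2, or >2 copies of 'n'; counts 0 through 2 are accepting and >2 is dead.
4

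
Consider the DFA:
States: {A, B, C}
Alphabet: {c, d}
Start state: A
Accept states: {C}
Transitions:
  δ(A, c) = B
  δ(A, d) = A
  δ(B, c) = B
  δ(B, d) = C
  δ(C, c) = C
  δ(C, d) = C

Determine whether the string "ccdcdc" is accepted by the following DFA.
Processing string "ccdcdc":
  A --c--> B
  B --c--> B
  B --d--> C
  C --c--> C
  C --d--> C
  C --c--> C
Final state: C
Accept states: {C}
Yes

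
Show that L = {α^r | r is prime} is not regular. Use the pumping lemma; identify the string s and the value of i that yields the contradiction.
Assume L is regular with pumping length p. Idea: pumping by a suitable count produces a composite length.
Let q be a prime with q ≥ p and choose s = α^q ∈ L. By the pumping lemma, s = xyz with |xy| ≤ p, |y| = k ≥ 1. Take i = q+1: |xy^(q+1)z| = q + q·k = q(1+k). Since q ≥ 2 and 1+k ≥ 2, q(1+k) is composite, so xy^(q+1)z ∉ L.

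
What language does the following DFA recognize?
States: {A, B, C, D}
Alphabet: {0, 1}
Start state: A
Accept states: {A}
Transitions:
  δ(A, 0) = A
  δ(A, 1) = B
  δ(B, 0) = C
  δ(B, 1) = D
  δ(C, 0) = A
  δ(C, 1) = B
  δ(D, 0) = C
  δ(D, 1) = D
Testing a few strings:
  '0111' → reject
  '00' → accept
  '01' → reject
  '1' → reject
State roles: A=value ≡ 0 (mod 4); B=value ≡ 1 (mod 4); C=value ≡ 2 (mod 4); D=value ≡ 3 (mod 4)
All binary strings representing a multiple of 4 (read in base 2; leading zeros allowed and ε counts as 0)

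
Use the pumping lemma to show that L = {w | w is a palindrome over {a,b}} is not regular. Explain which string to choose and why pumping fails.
Assume L is regular with pumping length p. Idea: pumping the leading a-block breaks the symmetry.
Choose s = a^p b a^p (a palindrome of length 2p+1 ≥ p). By the pumping lemma, s = xyz with |xy| ≤ p, |y| > 0, so y = a^k with k > 0 (xy lies entirely in the first a^p). Then xy²z = a^(p+k) b a^p, which is not a palindrome since p+k ≠ p.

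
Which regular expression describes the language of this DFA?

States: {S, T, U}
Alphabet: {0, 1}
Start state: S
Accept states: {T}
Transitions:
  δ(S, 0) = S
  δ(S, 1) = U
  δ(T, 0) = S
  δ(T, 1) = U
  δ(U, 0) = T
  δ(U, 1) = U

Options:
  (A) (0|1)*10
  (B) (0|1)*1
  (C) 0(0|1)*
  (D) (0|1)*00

Check each option against the DFA on short strings; one disagreement eliminates an option:
  (A) (0|1)*10: agrees with the DFA on every string of length ≤ 6
  (B) (0|1)*1: on '1' the DFA goes S → U and rejects (U ∉ Accept), but the regex matches it → eliminate
  (C) 0(0|1)*: on '0' the DFA goes S → S and rejects (S ∉ Accept), but the regex matches it → eliminate
  (D) (0|1)*00: on '00' the DFA goes S → S → S and rejects (S ∉ Accept), but the regex matches it → eliminate
Only (A) is consistent with the DFA.
(A) (0|1)*10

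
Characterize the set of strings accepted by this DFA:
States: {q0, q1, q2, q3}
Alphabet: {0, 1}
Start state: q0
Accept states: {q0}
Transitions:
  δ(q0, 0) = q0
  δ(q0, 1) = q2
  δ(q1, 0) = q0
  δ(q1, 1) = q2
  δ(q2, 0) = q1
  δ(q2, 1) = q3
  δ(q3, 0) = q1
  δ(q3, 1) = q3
Testing a few strings:
  '1010' → reject
  '0100' → accept
  '0' → accept
  '0011' → reject
State roles: q0=value ≡ 0 (mod 4); q1=value ≡ 2 (mod 4); q2=value ≡ 1 (mod 4); q3=value ≡ 3 (mod 4)
All binary strings representing a multiple of 4 (read in base 2; leading zeros allowed and ε counts as 0)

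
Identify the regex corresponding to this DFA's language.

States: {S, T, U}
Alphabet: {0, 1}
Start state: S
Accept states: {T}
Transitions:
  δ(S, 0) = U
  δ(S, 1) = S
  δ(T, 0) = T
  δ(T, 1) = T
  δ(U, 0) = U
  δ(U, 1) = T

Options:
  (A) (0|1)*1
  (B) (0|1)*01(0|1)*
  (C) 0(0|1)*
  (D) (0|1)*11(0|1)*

Check each option against the DFA on short strings; one disagreement eliminates an option:
  (A) (0|1)*1: on '1' the DFA goes S → S and rejects (S ∉ Accept), but the regex matches it → eliminate
  (B) (0|1)*01(0|1)*: agrees with the DFA on every string of length ≤ 6
  (C) 0(0|1)*: on '0' the DFA goes S → U and rejects (U ∉ Accept), but the regex matches it → eliminate
  (D) (0|1)*11(0|1)*: on '01' the DFA goes S → U → T and accepts (T ∈ Accept), but the regex does not match it → eliminate
Only (B) is consistent with the DFA.
(B) (0|1)*01(0|1)*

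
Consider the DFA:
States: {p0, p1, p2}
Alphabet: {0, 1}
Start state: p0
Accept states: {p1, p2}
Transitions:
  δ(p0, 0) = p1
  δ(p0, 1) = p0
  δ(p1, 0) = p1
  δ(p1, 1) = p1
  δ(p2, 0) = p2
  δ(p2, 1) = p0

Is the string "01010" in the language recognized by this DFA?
Processing string "01010":
  p0 --0--> p1
  p1 --1--> p1
  p1 --0--> p1
  p1 --1--> p1
  p1 --0--> p1
Final state: p1
Accept states: {p1, p2}
Yes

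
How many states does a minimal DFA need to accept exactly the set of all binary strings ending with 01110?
By Myhill–Nerode, count the distinguishable equivalence classes: 6 classes — one per longest suffix of the input that is a prefix of '01110' (lengths 0 through 5); only the length-5 class is accepting.
6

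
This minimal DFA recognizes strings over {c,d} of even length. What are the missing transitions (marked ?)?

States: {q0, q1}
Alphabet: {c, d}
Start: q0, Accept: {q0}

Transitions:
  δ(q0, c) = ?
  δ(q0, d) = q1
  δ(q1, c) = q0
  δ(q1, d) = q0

From the language and accept set, identify what each state tracks — q0: even length so far; q1: odd length so far.
Each missing δ(q, a) is the state matching the new tracked value after reading a.
δ(q0, c) = q1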